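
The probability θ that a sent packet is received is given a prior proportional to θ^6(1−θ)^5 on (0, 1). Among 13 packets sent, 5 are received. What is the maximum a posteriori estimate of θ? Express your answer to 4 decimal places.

θ̂_MAP = 0.4583

The prior density ∝ θ^6(1−θ)^5 is the kernel of Beta(7, 6).
Data: 5 successes in 13 trials. The binomial likelihood contributes θ^5(1−θ)^8, so the posterior is Beta(7+5, 6+8) = Beta(12, 14).
For Beta(a, b) with a, b > 1 the mode is (a−1)/(a+b−2) = 11/24 ≈ 0.4583.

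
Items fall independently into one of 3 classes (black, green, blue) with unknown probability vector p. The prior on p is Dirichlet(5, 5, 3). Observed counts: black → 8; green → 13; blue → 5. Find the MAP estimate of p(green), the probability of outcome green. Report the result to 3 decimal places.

MAP estimate of p(green) = 0.472

The posterior is Dirichlet(αᵢ + nᵢ) = Dirichlet(13, 18, 8).
For a Dirichlet(a₁,…,a_K) with all aᵢ > 1, the mode has j-th component (aⱼ − 1)/(Σaᵢ − K).
Here Σaᵢ = 39 and K = 3, so p(green) = (18 − 1)/(39 − 3) = 17/36 ≈ 0.472.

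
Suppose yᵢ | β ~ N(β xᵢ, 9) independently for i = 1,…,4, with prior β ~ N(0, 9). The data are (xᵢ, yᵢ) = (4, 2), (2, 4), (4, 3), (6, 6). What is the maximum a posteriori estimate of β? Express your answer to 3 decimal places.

log p(β | y) = −Σ(yᵢ − βxᵢ)²/(2·9) − β²/(2·9) + const.
Setting the derivative to zero: Σxᵢ(yᵢ − βxᵢ)/9 − β/9 = 0, so β = Σxᵢyᵢ / (Σxᵢ² + σ²/τ²).
Σxᵢyᵢ = 4·2 + 2·4 + 4·3 + 6·6 = 64; Σxᵢ² = 72; σ²/τ² = 1.
β̂_MAP = 64 / (72 + 1) = 64/73 ≈ 0.877.

β̂_MAP = 0.877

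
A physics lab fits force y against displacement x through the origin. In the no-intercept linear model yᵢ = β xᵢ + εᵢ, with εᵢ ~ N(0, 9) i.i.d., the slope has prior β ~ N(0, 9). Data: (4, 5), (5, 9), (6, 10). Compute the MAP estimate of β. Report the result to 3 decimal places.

β̂_MAP = 1.603

log p(β | y) = −Σ(yᵢ − βxᵢ)²/(2·9) − β²/(2·9) + const.
Setting the derivative to zero: Σxᵢ(yᵢ − βxᵢ)/9 − β/9 = 0, so β = Σxᵢyᵢ / (Σxᵢ² + σ²/τ²).
Σxᵢyᵢ = 4·5 + 5·9 + 6·10 = 125; Σxᵢ² = 77; σ²/τ² = 1.
β̂_MAP = 125 / (77 + 1) = 125/78 ≈ 1.603.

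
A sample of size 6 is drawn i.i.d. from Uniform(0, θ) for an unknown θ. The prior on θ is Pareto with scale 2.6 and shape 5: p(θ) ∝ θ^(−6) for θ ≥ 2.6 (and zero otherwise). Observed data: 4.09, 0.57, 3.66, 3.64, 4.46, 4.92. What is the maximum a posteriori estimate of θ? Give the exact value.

θ̂_MAP = 4.92

The Uniform(0, θ) likelihood is θ^(−n) for θ ≥ max(xᵢ), zero otherwise. Here max(xᵢ) = 4.92.
Posterior ∝ θ^(−6) · θ^(−6) = θ^(−12) on θ ≥ max(2.6, 4.92) = 4.92.
This density is strictly decreasing in θ, so the posterior mode lies at the lower boundary of the support.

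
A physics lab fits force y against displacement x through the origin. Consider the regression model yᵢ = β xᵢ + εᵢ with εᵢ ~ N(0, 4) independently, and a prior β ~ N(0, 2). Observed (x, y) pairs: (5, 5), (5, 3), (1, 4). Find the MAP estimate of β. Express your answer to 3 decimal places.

log p(β | y) = −Σ(yᵢ − βxᵢ)²/(2·4) − β²/(2·2) + const.
Setting the derivative to zero: Σxᵢ(yᵢ − βxᵢ)/4 − β/2 = 0, so β = Σxᵢyᵢ / (Σxᵢ² + σ²/τ²).
Σxᵢyᵢ = 5·5 + 5·3 + 1·4 = 44; Σxᵢ² = 51; σ²/τ² = 2.
β̂_MAP = 44 / (51 + 2) = 44/53 ≈ 0.830.

β̂_MAP = 0.830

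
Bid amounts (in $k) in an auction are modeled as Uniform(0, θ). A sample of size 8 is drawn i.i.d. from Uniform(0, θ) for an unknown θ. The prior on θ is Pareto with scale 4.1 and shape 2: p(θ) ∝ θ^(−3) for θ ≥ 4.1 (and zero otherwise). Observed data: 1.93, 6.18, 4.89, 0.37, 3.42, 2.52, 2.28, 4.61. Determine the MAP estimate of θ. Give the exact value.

θ̂_MAP = 6.18

The Uniform(0, θ) likelihood is θ^(−n) for θ ≥ max(xᵢ), zero otherwise. Here max(xᵢ) = 6.18.
Posterior ∝ θ^(−3) · θ^(−8) = θ^(−11) on θ ≥ max(4.1, 6.18) = 6.18.
This density is strictly decreasing in θ, so the posterior mode lies at the lower boundary of the support.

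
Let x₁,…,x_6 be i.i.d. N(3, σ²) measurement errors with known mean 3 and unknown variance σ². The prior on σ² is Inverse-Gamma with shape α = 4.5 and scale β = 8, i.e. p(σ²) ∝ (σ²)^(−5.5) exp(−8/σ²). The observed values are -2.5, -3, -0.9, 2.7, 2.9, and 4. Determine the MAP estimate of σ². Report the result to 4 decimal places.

Sum of squared deviations about the known mean: SS = (-2.5−3)² + (-3−3)² + (-0.9−3)² + (2.7−3)² + (2.9−3)² + (4−3)² = 82.56.
The Normal likelihood contributes (σ²)^(−n/2) exp(−SS/(2σ²)), so the posterior is Inverse-Gamma(α + n/2, β + SS/2) = Inverse-Gamma(7.5, 49.28).
The mode of Inverse-Gamma(a, b) is b/(a+1) = 49.28/8.5 ≈ 5.7976.

σ̂²_MAP = 5.7976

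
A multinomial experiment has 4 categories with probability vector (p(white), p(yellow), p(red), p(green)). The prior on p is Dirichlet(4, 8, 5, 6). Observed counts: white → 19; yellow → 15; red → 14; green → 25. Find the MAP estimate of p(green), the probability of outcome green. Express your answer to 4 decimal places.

MAP estimate of p(green) = 0.3261

The posterior is Dirichlet(αᵢ + nᵢ) = Dirichlet(23, 23, 19, 31).
For a Dirichlet(a₁,…,a_K) with all aᵢ > 1, the mode has j-th component (aⱼ − 1)/(Σaᵢ − K).
Here Σaᵢ = 96 and K = 4, so p(green) = (31 − 1)/(96 − 4) = 30/92 ≈ 0.3261.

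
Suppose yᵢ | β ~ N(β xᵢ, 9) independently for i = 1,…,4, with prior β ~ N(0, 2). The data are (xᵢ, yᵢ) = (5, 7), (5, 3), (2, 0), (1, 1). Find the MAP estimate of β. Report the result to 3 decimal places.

log p(β | y) = −Σ(yᵢ − βxᵢ)²/(2·9) − β²/(2·2) + const.
Setting the derivative to zero: Σxᵢ(yᵢ − βxᵢ)/9 − β/2 = 0, so β = Σxᵢyᵢ / (Σxᵢ² + σ²/τ²).
Σxᵢyᵢ = 5·7 + 5·3 + 2·0 + 1·1 = 51; Σxᵢ² = 55; σ²/τ² = 4.5.
β̂_MAP = 51 / (55 + 4.5) = 51/59.5 ≈ 0.857.

β̂_MAP = 0.857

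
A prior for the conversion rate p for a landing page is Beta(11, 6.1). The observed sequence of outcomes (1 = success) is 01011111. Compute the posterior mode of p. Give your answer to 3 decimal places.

Prior: Beta(11, 6.1).
Data: 6 successes in 8 trials (from the sequence). The binomial likelihood contributes p^6(1−p)^2, so the posterior is Beta(11+6, 6.1+2) = Beta(17, 8.1).
For Beta(a, b) with a, b > 1 the mode is (a−1)/(a+b−2) = 16/23.1 ≈ 0.693.

p̂_MAP = 0.693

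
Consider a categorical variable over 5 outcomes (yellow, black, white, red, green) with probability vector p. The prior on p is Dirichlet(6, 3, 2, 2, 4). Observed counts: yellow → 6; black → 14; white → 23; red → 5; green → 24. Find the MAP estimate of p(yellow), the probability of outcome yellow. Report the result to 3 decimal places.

MAP estimate of p(yellow) = 0.131

The posterior is Dirichlet(αᵢ + nᵢ) = Dirichlet(12, 17, 25, 7, 28).
For a Dirichlet(a₁,…,a_K) with all aᵢ > 1, the mode has j-th component (aⱼ − 1)/(Σaᵢ − K).
Here Σaᵢ = 89 and K = 5, so p(yellow) = (12 − 1)/(89 − 5) = 11/84 ≈ 0.131.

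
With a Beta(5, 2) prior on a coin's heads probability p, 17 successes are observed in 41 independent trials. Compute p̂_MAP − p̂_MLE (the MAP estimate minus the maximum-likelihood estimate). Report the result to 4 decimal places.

Posterior is Beta(22, 26); MAP = (22−1)/(48−2) = 21/46 ≈ 0.45652.
MLE ignores the prior: p̂_MLE = k/n = 17/41 ≈ 0.41463.
Difference = 21/46 − 17/41 = 79/1886 ≈ 0.0419.

MAP − MLE = 0.0419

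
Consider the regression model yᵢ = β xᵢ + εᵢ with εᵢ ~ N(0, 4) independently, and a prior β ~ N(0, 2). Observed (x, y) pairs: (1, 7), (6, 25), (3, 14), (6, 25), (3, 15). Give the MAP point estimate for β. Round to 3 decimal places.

β̂_MAP = 4.237

log p(β | y) = −Σ(yᵢ − βxᵢ)²/(2·4) − β²/(2·2) + const.
Setting the derivative to zero: Σxᵢ(yᵢ − βxᵢ)/4 − β/2 = 0, so β = Σxᵢyᵢ / (Σxᵢ² + σ²/τ²).
Σxᵢyᵢ = 1·7 + 6·25 + 3·14 + 6·25 + 3·15 = 394; Σxᵢ² = 91; σ²/τ² = 2.
β̂_MAP = 394 / (91 + 2) = 394/93 ≈ 4.237.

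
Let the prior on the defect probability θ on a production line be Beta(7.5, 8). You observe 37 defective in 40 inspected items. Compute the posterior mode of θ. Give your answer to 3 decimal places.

Prior: Beta(7.5, 8).
Data: 37 successes in 40 trials. The binomial likelihood contributes θ^37(1−θ)^3, so the posterior is Beta(7.5+37, 8+3) = Beta(44.5, 11).
For Beta(a, b) with a, b > 1 the mode is (a−1)/(a+b−2) = 43.5/53.5 ≈ 0.813.

θ̂_MAP = 0.813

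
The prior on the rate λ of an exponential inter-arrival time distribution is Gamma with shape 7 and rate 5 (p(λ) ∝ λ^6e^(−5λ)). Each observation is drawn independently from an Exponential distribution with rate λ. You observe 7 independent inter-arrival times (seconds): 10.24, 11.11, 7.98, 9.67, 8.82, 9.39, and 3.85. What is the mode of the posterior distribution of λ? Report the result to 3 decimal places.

The Exponential(rate=λ) likelihood is ∝ λ^n e^(−λΣtᵢ). Here n = 7 and Σtᵢ = 10.24 + 11.11 + 7.98 + 9.67 + 8.82 + 9.39 + 3.85 = 61.06.
Posterior ∝ λ^6e^(−5λ) · λ^7e^(−61.06λ) = λ^13e^(−66.06λ), i.e. Gamma(14, 66.06).
Mode = (a−1)/b = 13/66.06 ≈ 0.197.

λ̂_MAP = 0.197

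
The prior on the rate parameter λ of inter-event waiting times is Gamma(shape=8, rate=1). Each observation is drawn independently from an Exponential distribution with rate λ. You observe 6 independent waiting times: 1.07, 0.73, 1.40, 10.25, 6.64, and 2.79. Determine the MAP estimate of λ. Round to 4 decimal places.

λ̂_MAP = 0.5444

The Exponential(rate=λ) likelihood is ∝ λ^n e^(−λΣtᵢ). Here n = 6 and Σtᵢ = 1.07 + 0.73 + 1.40 + 10.25 + 6.64 + 2.79 = 22.88.
Posterior ∝ λ^7e^(−1λ) · λ^6e^(−22.88λ) = λ^13e^(−23.88λ), i.e. Gamma(14, 23.88).
Mode = (a−1)/b = 13/23.88 ≈ 0.5444.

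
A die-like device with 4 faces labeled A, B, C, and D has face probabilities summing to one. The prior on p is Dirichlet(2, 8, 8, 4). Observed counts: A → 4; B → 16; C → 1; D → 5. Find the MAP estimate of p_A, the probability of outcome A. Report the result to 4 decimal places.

MAP estimate of p_A = 0.1136

The posterior is Dirichlet(αᵢ + nᵢ) = Dirichlet(6, 24, 9, 9).
For a Dirichlet(a₁,…,a_K) with all aᵢ > 1, the mode has j-th component (aⱼ − 1)/(Σaᵢ − K).
Here Σaᵢ = 48 and K = 4, so p_A = (6 − 1)/(48 − 4) = 5/44 ≈ 0.1136.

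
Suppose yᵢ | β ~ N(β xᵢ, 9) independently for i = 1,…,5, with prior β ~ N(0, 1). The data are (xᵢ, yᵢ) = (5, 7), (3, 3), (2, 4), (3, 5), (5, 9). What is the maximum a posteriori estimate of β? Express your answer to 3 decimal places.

β̂_MAP = 1.383

log p(β | y) = −Σ(yᵢ − βxᵢ)²/(2·9) − β²/(2·1) + const.
Setting the derivative to zero: Σxᵢ(yᵢ − βxᵢ)/9 − β/1 = 0, so β = Σxᵢyᵢ / (Σxᵢ² + σ²/τ²).
Σxᵢyᵢ = 5·7 + 3·3 + 2·4 + 3·5 + 5·9 = 112; Σxᵢ² = 72; σ²/τ² = 9.
β̂_MAP = 112 / (72 + 9) = 112/81 ≈ 1.383.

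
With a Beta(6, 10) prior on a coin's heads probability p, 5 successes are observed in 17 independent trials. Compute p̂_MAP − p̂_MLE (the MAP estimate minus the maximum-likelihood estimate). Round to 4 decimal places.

Posterior is Beta(11, 22); MAP = (11−1)/(33−2) = 10/31 ≈ 0.32258.
MLE ignores the prior: p̂_MLE = k/n = 5/17 ≈ 0.29412.
Difference = 10/31 − 5/17 = 15/527 ≈ 0.0285.

MAP − MLE = 0.0285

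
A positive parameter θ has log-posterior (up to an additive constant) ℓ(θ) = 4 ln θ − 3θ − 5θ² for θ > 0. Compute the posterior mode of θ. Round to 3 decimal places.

θ̂_MAP = 0.500

ℓ'(θ) = 4/θ − 3 − 10θ. Setting this to zero and multiplying by θ: 10θ² + 3θ − 4 = 0.
θ = (−3 + √(3² + 4·10·4)) / (2·10) = (−3 + √169) / 20 = (−3 + 13)/20 = 1/2.
ℓ''(θ) = −4/θ² − 10 < 0, confirming a maximum.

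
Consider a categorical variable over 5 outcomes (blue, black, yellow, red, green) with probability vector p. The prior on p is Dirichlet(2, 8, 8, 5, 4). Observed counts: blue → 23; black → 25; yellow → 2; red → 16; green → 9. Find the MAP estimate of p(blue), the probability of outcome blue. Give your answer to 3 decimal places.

MAP estimate of p(blue) = 0.247

The posterior is Dirichlet(αᵢ + nᵢ) = Dirichlet(25, 33, 10, 21, 13).
For a Dirichlet(a₁,…,a_K) with all aᵢ > 1, the mode has j-th component (aⱼ − 1)/(Σaᵢ − K).
Here Σaᵢ = 102 and K = 5, so p(blue) = (25 − 1)/(102 − 5) = 24/97 ≈ 0.247.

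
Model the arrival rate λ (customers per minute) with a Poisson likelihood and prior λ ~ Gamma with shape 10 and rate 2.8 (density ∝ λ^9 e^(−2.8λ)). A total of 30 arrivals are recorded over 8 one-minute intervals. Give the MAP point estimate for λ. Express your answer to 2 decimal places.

λ̂_MAP = 3.61

Σxᵢ = 30, n = 8.
Posterior ∝ λ^9e^(−2.8λ) · λ^30e^(−8λ) = λ^39e^(−10.8λ), i.e. Gamma(shape=40, rate=10.8).
The mode of a Gamma(a, b) with a ≥ 1 (shape–rate) is (a−1)/b = 39/10.8 ≈ 3.61.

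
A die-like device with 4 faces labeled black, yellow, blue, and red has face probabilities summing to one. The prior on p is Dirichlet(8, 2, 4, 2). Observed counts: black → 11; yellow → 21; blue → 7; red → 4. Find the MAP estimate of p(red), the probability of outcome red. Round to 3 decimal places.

The posterior is Dirichlet(αᵢ + nᵢ) = Dirichlet(19, 23, 11, 6).
For a Dirichlet(a₁,…,a_K) with all aᵢ > 1, the mode has j-th component (aⱼ − 1)/(Σaᵢ − K).
Here Σaᵢ = 59 and K = 4, so p(red) = (6 − 1)/(59 − 4) = 5/55 ≈ 0.091.

MAP estimate of p(red) = 0.091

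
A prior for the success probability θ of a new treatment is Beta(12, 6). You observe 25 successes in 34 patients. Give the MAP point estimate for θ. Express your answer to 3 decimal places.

Prior: Beta(12, 6).
Data: 25 successes in 34 trials. The binomial likelihood contributes θ^25(1−θ)^9, so the posterior is Beta(12+25, 6+9) = Beta(37, 15).
For Beta(a, b) with a, b > 1 the mode is (a−1)/(a+b−2) = 36/50 ≈ 0.720.

θ̂_MAP = 0.720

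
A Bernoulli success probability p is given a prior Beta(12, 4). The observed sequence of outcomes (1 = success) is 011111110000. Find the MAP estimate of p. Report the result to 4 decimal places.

Prior: Beta(12, 4).
Data: 7 successes in 12 trials (from the sequence). The binomial likelihood contributes p^7(1−p)^5, so the posterior is Beta(12+7, 4+5) = Beta(19, 9).
For Beta(a, b) with a, b > 1 the mode is (a−1)/(a+b−2) = 18/26 ≈ 0.6923.

p̂_MAP = 0.6923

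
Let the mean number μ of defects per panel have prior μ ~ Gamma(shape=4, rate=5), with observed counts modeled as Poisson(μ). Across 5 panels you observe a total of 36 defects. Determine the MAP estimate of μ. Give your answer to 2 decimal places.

μ̂_MAP = 3.90

Σxᵢ = 36, n = 5.
Posterior ∝ μ^3e^(−5μ) · μ^36e^(−5μ) = μ^39e^(−10μ), i.e. Gamma(shape=40, rate=10).
The mode of a Gamma(a, b) with a ≥ 1 (shape–rate) is (a−1)/b = 39/10 ≈ 3.90.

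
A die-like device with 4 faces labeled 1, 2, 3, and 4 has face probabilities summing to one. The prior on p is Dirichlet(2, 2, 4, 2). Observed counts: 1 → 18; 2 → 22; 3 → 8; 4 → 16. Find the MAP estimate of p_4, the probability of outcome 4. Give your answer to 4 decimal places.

The posterior is Dirichlet(αᵢ + nᵢ) = Dirichlet(20, 24, 12, 18).
For a Dirichlet(a₁,…,a_K) with all aᵢ > 1, the mode has j-th component (aⱼ − 1)/(Σaᵢ − K).
Here Σaᵢ = 74 and K = 4, so p_4 = (18 − 1)/(74 − 4) = 17/70 ≈ 0.2429.

MAP estimate: 0.2429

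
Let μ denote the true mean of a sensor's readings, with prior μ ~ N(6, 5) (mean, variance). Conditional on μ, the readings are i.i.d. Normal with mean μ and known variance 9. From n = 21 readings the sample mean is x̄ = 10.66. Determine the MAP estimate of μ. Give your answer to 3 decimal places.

μ̂_MAP = 10.292

n = 21, x̄ = 10.66.
For a Normal prior and Normal likelihood with known variance, the posterior is Normal; its mode equals its mean, the precision-weighted average.
Prior precision 1/σ₀² = 1/5 = 0.2; data precision n/σ² = 21/9 = 7/3.
μ̂ = (0.2·6 + (7/3)·10.66) / (0.2 + 7/3) = (3911/150)/(38/15) = 3911/380 ≈ 10.292.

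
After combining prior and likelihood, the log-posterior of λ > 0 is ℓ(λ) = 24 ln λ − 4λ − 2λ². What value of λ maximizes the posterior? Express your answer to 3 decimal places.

λ̂_MAP = 2.000

ℓ'(λ) = 24/λ − 4 − 4λ. Setting this to zero and multiplying by λ: 4λ² + 4λ − 24 = 0.
λ = (−4 + √(4² + 4·4·24)) / (2·4) = (−4 + √400) / 8 = (−4 + 20)/8 = 2.
ℓ''(λ) = −24/λ² − 4 < 0, confirming a maximum.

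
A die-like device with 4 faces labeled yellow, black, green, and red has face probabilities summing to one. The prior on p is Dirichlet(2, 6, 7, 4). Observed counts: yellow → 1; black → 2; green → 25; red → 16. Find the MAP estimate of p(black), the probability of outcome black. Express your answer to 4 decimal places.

The posterior is Dirichlet(αᵢ + nᵢ) = Dirichlet(3, 8, 32, 20).
For a Dirichlet(a₁,…,a_K) with all aᵢ > 1, the mode has j-th component (aⱼ − 1)/(Σaᵢ − K).
Here Σaᵢ = 63 and K = 4, so p(black) = (8 − 1)/(63 − 4) = 7/59 ≈ 0.1186.

MAP estimate of p(black) = 0.1186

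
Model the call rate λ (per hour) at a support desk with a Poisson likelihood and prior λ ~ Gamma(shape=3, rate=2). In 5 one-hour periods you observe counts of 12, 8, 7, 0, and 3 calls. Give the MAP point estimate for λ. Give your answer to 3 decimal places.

Σxᵢ = 12+8+7+0+3 = 30, with n = 5.
Posterior ∝ λ^2e^(−2λ) · λ^30e^(−5λ) = λ^32e^(−7λ), i.e. Gamma(shape=33, rate=7).
The mode of a Gamma(a, b) with a ≥ 1 (shape–rate) is (a−1)/b = 32/7 ≈ 4.571.

λ̂_MAP = 4.571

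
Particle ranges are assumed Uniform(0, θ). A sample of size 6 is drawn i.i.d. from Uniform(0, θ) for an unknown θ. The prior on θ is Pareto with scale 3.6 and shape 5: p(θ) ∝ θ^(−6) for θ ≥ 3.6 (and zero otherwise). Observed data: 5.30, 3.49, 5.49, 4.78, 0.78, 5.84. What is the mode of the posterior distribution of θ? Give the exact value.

The Uniform(0, θ) likelihood is θ^(−n) for θ ≥ max(xᵢ), zero otherwise. Here max(xᵢ) = 5.84.
Posterior ∝ θ^(−6) · θ^(−6) = θ^(−12) on θ ≥ max(3.6, 5.84) = 5.84.
This density is strictly decreasing in θ, so the posterior mode lies at the lower boundary of the support.

θ̂_MAP = 5.84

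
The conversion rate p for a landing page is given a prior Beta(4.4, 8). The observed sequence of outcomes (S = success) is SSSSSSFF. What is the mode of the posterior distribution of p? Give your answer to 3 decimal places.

Prior: Beta(4.4, 8).
Data: 6 successes in 8 trials (from the sequence). The binomial likelihood contributes p^6(1−p)^2, so the posterior is Beta(4.4+6, 8+2) = Beta(10.4, 10).
For Beta(a, b) with a, b > 1 the mode is (a−1)/(a+b−2) = 9.4/18.4 ≈ 0.511.

p̂_MAP = 0.511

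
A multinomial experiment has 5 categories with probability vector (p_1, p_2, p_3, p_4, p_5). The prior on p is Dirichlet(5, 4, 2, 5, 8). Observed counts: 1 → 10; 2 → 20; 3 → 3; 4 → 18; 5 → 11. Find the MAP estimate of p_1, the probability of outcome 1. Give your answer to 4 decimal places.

The posterior is Dirichlet(αᵢ + nᵢ) = Dirichlet(15, 24, 5, 23, 19).
For a Dirichlet(a₁,…,a_K) with all aᵢ > 1, the mode has j-th component (aⱼ − 1)/(Σaᵢ − K).
Here Σaᵢ = 86 and K = 5, so p_1 = (15 − 1)/(86 − 5) = 14/81 ≈ 0.1728.

MAP estimate: 0.1728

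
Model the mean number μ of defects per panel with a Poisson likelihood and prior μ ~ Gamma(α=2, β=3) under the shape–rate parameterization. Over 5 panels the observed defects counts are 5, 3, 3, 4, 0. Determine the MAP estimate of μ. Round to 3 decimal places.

μ̂_MAP = 2.000

Σxᵢ = 5+3+3+4+0 = 15, with n = 5.
Posterior ∝ μe^(−3μ) · μ^15e^(−5μ) = μ^16e^(−8μ), i.e. Gamma(shape=17, rate=8).
The mode of a Gamma(a, b) with a ≥ 1 (shape–rate) is (a−1)/b = 16/8 ≈ 2.000.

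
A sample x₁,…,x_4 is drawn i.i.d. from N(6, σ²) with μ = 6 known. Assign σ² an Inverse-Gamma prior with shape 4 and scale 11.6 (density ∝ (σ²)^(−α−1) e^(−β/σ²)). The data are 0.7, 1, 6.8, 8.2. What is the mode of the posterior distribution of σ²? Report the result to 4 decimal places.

Sum of squared deviations about the known mean: SS = (0.7−6)² + (1−6)² + (6.8−6)² + (8.2−6)² = 58.57.
The Normal likelihood contributes (σ²)^(−n/2) exp(−SS/(2σ²)), so the posterior is Inverse-Gamma(α + n/2, β + SS/2) = Inverse-Gamma(6, 40.885).
The mode of Inverse-Gamma(a, b) is b/(a+1) = 40.885/7 ≈ 5.8407.

σ̂²_MAP = 5.8407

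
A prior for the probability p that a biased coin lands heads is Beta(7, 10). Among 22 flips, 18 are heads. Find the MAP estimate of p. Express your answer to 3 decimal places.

Prior: Beta(7, 10).
Data: 18 successes in 22 trials. The binomial likelihood contributes p^18(1−p)^4, so the posterior is Beta(7+18, 10+4) = Beta(25, 14).
For Beta(a, b) with a, b > 1 the mode is (a−1)/(a+b−2) = 24/37 ≈ 0.649.

p̂_MAP = 0.649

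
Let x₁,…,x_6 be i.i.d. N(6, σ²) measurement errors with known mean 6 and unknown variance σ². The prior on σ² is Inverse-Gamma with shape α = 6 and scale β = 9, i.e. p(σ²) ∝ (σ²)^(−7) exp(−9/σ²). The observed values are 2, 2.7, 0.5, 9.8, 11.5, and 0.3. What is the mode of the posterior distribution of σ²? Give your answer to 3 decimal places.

σ̂²_MAP = 7.616

Sum of squared deviations about the known mean: SS = (2−6)² + (2.7−6)² + (0.5−6)² + (9.8−6)² + (11.5−6)² + (0.3−6)² = 134.32.
The Normal likelihood contributes (σ²)^(−n/2) exp(−SS/(2σ²)), so the posterior is Inverse-Gamma(α + n/2, β + SS/2) = Inverse-Gamma(9, 76.16).
The mode of Inverse-Gamma(a, b) is b/(a+1) = 76.16/10 ≈ 7.616.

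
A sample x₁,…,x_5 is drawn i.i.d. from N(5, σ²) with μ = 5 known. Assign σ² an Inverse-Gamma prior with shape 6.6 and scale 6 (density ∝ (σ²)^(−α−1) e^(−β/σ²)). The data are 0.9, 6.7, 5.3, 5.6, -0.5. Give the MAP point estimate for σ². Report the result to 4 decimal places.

σ̂²_MAP = 3.0891

Sum of squared deviations about the known mean: SS = (0.9−5)² + (6.7−5)² + (5.3−5)² + (5.6−5)² + (-0.5−5)² = 50.4.
The Normal likelihood contributes (σ²)^(−n/2) exp(−SS/(2σ²)), so the posterior is Inverse-Gamma(α + n/2, β + SS/2) = Inverse-Gamma(9.1, 31.2).
The mode of Inverse-Gamma(a, b) is b/(a+1) = 31.2/10.1 ≈ 3.0891.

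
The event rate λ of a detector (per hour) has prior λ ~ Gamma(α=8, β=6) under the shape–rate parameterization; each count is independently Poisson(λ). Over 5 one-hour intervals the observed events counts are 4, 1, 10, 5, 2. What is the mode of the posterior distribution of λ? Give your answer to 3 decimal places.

λ̂_MAP = 2.636

Σxᵢ = 4+1+10+5+2 = 22, with n = 5.
Posterior ∝ λ^7e^(−6λ) · λ^22e^(−5λ) = λ^29e^(−11λ), i.e. Gamma(shape=30, rate=11).
The mode of a Gamma(a, b) with a ≥ 1 (shape–rate) is (a−1)/b = 29/11 ≈ 2.636.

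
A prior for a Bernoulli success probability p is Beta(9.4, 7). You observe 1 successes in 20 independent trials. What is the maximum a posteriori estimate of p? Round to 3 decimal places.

Prior: Beta(9.4, 7).
Data: 1 success in 20 trials. The binomial likelihood contributes p(1−p)^19, so the posterior is Beta(9.4+1, 7+19) = Beta(10.4, 26).
For Beta(a, b) with a, b > 1 the mode is (a−1)/(a+b−2) = 9.4/34.4 ≈ 0.273.

p̂_MAP = 0.273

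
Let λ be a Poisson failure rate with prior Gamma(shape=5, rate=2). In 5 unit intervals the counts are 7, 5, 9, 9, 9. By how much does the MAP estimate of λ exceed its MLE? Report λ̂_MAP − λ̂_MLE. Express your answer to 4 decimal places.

Σxᵢ = 39. Posterior is Gamma(44, 7); MAP = (44−1)/7 = 43/7 ≈ 6.14286.
MLE = x̄ = 39/5 ≈ 7.80000.
Difference = 43/7 − 39/5 = -58/35 ≈ -1.6571.

MAP − MLE = -1.6571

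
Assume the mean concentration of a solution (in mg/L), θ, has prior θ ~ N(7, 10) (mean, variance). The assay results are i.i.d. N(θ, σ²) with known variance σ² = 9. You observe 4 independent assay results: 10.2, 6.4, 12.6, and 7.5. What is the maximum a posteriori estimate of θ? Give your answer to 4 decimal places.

θ̂_MAP = 8.7755

n = 4; x̄ = (10.2 + 6.4 + 12.6 + 7.5)/4 = 36.7/4 = 9.175.
For a Normal prior and Normal likelihood with known variance, the posterior is Normal; its mode equals its mean, the precision-weighted average.
Prior precision 1/σ₀² = 1/10 = 0.1; data precision n/σ² = 4/9.
θ̂ = (0.1·7 + (4/9)·9.175) / (0.1 + 4/9) = (43/9)/(49/90) = 430/49 ≈ 8.7755.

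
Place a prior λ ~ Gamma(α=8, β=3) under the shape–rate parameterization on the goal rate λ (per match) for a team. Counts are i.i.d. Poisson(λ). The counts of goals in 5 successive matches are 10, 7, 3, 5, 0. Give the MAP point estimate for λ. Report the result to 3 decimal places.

Σxᵢ = 10+7+3+5+0 = 25, with n = 5.
Posterior ∝ λ^7e^(−3λ) · λ^25e^(−5λ) = λ^32e^(−8λ), i.e. Gamma(shape=33, rate=8).
The mode of a Gamma(a, b) with a ≥ 1 (shape–rate) is (a−1)/b = 32/8 ≈ 4.000.

λ̂_MAP = 4.000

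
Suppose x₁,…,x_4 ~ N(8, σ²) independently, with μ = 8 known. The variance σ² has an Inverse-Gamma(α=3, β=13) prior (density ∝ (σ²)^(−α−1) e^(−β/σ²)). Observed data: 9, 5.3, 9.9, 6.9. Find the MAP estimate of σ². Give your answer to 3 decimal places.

Sum of squared deviations about the known mean: SS = (9−8)² + (5.3−8)² + (9.9−8)² + (6.9−8)² = 13.11.
The Normal likelihood contributes (σ²)^(−n/2) exp(−SS/(2σ²)), so the posterior is Inverse-Gamma(α + n/2, β + SS/2) = Inverse-Gamma(5, 19.555).
The mode of Inverse-Gamma(a, b) is b/(a+1) = 19.555/6 ≈ 3.259.

σ̂²_MAP = 3.259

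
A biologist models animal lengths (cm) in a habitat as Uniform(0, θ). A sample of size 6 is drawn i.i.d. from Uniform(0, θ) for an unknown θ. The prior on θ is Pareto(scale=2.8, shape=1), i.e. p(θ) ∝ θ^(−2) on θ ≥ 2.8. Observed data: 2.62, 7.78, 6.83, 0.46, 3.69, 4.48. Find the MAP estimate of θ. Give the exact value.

The Uniform(0, θ) likelihood is θ^(−n) for θ ≥ max(xᵢ), zero otherwise. Here max(xᵢ) = 7.78.
Posterior ∝ θ^(−2) · θ^(−6) = θ^(−8) on θ ≥ max(2.8, 7.78) = 7.78.
This density is strictly decreasing in θ, so the posterior mode lies at the lower boundary of the support.

θ̂_MAP = 7.78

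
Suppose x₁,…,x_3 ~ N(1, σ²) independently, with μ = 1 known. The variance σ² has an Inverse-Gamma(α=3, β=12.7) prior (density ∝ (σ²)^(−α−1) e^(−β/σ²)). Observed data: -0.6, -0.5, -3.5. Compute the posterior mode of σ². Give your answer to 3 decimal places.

σ̂²_MAP = 4.587

Sum of squared deviations about the known mean: SS = (-0.6−1)² + (-0.5−1)² + (-3.5−1)² = 25.06.
The Normal likelihood contributes (σ²)^(−n/2) exp(−SS/(2σ²)), so the posterior is Inverse-Gamma(α + n/2, β + SS/2) = Inverse-Gamma(4.5, 25.23).
The mode of Inverse-Gamma(a, b) is b/(a+1) = 25.23/5.5 ≈ 4.587.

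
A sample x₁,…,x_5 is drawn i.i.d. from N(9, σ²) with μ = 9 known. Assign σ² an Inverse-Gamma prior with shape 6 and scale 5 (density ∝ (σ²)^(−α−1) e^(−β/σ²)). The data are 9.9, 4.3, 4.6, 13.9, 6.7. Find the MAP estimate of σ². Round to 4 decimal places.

Sum of squared deviations about the known mean: SS = (9.9−9)² + (4.3−9)² + (4.6−9)² + (13.9−9)² + (6.7−9)² = 71.56.
The Normal likelihood contributes (σ²)^(−n/2) exp(−SS/(2σ²)), so the posterior is Inverse-Gamma(α + n/2, β + SS/2) = Inverse-Gamma(8.5, 40.78).
The mode of Inverse-Gamma(a, b) is b/(a+1) = 40.78/9.5 ≈ 4.2926.

σ̂²_MAP = 4.2926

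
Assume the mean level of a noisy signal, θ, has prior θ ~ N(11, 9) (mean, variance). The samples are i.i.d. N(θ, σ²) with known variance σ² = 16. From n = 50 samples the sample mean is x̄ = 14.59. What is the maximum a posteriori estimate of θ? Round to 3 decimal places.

θ̂_MAP = 14.467

n = 50, x̄ = 14.59.
For a Normal prior and Normal likelihood with known variance, the posterior is Normal; its mode equals its mean, the precision-weighted average.
Prior precision 1/σ₀² = 1/9; data precision n/σ² = 50/16 = 3.125.
θ̂ = ((1/9)·11 + 3.125·14.59) / (1/9 + 3.125) = (13483/288)/(233/72) = 13483/932 ≈ 14.467.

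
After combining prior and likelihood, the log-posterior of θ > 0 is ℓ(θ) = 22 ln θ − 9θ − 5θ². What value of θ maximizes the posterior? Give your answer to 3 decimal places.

ℓ'(θ) = 22/θ − 9 − 10θ. Setting this to zero and multiplying by θ: 10θ² + 9θ − 22 = 0.
θ = (−9 + √(9² + 4·10·22)) / (2·10) = (−9 + √961) / 20 = (−9 + 31)/20 = 11/10.
ℓ''(θ) = −22/θ² − 10 < 0, confirming a maximum.

θ̂_MAP = 1.100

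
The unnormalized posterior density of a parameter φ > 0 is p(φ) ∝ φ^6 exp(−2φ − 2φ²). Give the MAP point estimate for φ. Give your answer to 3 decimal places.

ℓ'(φ) = 6/φ − 2 − 4φ. Setting this to zero and multiplying by φ: 4φ² + 2φ − 6 = 0.
φ = (−2 + √(2² + 4·4·6)) / (2·4) = (−2 + √100) / 8 = (−2 + 10)/8 = 1.
ℓ''(φ) = −6/φ² − 4 < 0, confirming a maximum.

φ̂_MAP = 1.000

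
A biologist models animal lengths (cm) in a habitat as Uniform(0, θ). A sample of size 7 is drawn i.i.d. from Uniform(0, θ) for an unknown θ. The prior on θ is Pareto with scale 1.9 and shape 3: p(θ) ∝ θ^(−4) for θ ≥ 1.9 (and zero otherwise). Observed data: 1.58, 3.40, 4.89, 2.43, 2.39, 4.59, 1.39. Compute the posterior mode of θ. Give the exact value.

θ̂_MAP = 4.89

The Uniform(0, θ) likelihood is θ^(−n) for θ ≥ max(xᵢ), zero otherwise. Here max(xᵢ) = 4.89.
Posterior ∝ θ^(−4) · θ^(−7) = θ^(−11) on θ ≥ max(1.9, 4.89) = 4.89.
This density is strictly decreasing in θ, so the posterior mode lies at the lower boundary of the support.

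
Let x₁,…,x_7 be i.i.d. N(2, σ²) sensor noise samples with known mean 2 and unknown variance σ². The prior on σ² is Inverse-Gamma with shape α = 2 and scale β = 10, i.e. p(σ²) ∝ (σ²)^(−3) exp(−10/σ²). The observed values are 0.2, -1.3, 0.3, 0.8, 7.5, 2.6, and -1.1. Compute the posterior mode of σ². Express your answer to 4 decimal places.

σ̂²_MAP = 6.0523

Sum of squared deviations about the known mean: SS = (0.2−2)² + (-1.3−2)² + (0.3−2)² + (0.8−2)² + (7.5−2)² + (2.6−2)² + (-1.1−2)² = 58.68.
The Normal likelihood contributes (σ²)^(−n/2) exp(−SS/(2σ²)), so the posterior is Inverse-Gamma(α + n/2, β + SS/2) = Inverse-Gamma(5.5, 39.34).
The mode of Inverse-Gamma(a, b) is b/(a+1) = 39.34/6.5 ≈ 6.0523.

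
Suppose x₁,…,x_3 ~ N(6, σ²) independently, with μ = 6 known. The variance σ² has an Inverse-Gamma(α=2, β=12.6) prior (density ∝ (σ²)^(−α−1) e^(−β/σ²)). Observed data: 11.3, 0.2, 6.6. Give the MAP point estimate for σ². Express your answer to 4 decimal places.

Sum of squared deviations about the known mean: SS = (11.3−6)² + (0.2−6)² + (6.6−6)² = 62.09.
The Normal likelihood contributes (σ²)^(−n/2) exp(−SS/(2σ²)), so the posterior is Inverse-Gamma(α + n/2, β + SS/2) = Inverse-Gamma(3.5, 43.645).
The mode of Inverse-Gamma(a, b) is b/(a+1) = 43.645/4.5 ≈ 9.6989.

σ̂²_MAP = 9.6989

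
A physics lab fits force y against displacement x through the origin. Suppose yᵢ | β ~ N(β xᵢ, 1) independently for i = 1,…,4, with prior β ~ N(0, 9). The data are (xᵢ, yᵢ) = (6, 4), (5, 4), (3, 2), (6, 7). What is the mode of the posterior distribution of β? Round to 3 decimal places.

β̂_MAP = 0.867

log p(β | y) = −Σ(yᵢ − βxᵢ)²/(2·1) − β²/(2·9) + const.
Setting the derivative to zero: Σxᵢ(yᵢ − βxᵢ)/1 − β/9 = 0, so β = Σxᵢyᵢ / (Σxᵢ² + σ²/τ²).
Σxᵢyᵢ = 6·4 + 5·4 + 3·2 + 6·7 = 92; Σxᵢ² = 106; σ²/τ² = 1/9.
β̂_MAP = 92 / (106 + 1/9) = 92/(955/9) = 828/955 ≈ 0.867.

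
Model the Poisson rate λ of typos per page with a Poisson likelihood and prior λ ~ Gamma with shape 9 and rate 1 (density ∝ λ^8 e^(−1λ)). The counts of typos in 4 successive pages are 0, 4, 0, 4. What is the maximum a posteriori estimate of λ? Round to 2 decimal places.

λ̂_MAP = 3.20

Σxᵢ = 0+4+0+4 = 8, with n = 4.
Posterior ∝ λ^8e^(−1λ) · λ^8e^(−4λ) = λ^16e^(−5λ), i.e. Gamma(shape=17, rate=5).
The mode of a Gamma(a, b) with a ≥ 1 (shape–rate) is (a−1)/b = 16/5 ≈ 3.20.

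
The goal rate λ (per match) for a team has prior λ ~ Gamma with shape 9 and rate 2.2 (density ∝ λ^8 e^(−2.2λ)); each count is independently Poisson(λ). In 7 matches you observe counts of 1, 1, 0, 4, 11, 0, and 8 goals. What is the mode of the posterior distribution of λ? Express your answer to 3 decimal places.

λ̂_MAP = 3.587

Σxᵢ = 1+1+0+4+11+0+8 = 25, with n = 7.
Posterior ∝ λ^8e^(−2.2λ) · λ^25e^(−7λ) = λ^33e^(−9.2λ), i.e. Gamma(shape=34, rate=9.2).
The mode of a Gamma(a, b) with a ≥ 1 (shape–rate) is (a−1)/b = 33/9.2 ≈ 3.587.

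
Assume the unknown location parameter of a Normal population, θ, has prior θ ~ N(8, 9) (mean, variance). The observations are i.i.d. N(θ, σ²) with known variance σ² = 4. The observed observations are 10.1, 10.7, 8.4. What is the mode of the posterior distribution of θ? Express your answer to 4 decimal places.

θ̂_MAP = 9.5097

n = 3; x̄ = (10.1 + 10.7 + 8.4)/3 = 29.2/3 = 146/15 ≈ 9.7333.
For a Normal prior and Normal likelihood with known variance, the posterior is Normal; its mode equals its mean, the precision-weighted average.
Prior precision 1/σ₀² = 1/9; data precision n/σ² = 3/4 = 0.75.
θ̂ = ((1/9)·8 + 0.75·(146/15)) / (1/9 + 0.75) = (737/90)/(31/36) = 1474/155 ≈ 9.5097.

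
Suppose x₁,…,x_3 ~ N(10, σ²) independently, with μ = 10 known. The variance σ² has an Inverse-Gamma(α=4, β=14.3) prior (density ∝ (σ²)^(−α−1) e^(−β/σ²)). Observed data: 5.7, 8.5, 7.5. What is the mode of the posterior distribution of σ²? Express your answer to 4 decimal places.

Sum of squared deviations about the known mean: SS = (5.7−10)² + (8.5−10)² + (7.5−10)² = 26.99.
The Normal likelihood contributes (σ²)^(−n/2) exp(−SS/(2σ²)), so the posterior is Inverse-Gamma(α + n/2, β + SS/2) = Inverse-Gamma(5.5, 27.795).
The mode of Inverse-Gamma(a, b) is b/(a+1) = 27.795/6.5 ≈ 4.2762.

σ̂²_MAP = 4.2762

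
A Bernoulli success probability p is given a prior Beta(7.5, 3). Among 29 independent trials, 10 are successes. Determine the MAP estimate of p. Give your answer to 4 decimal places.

Prior: Beta(7.5, 3).
Data: 10 successes in 29 trials. The binomial likelihood contributes p^10(1−p)^19, so the posterior is Beta(7.5+10, 3+19) = Beta(17.5, 22).
For Beta(a, b) with a, b > 1 the mode is (a−1)/(a+b−2) = 16.5/37.5 ≈ 0.4400.

p̂_MAP = 0.4400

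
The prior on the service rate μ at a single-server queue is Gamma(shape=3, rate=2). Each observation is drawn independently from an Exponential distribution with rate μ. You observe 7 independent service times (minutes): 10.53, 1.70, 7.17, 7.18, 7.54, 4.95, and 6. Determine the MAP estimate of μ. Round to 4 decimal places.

The Exponential(rate=μ) likelihood is ∝ μ^n e^(−μΣtᵢ). Here n = 7 and Σtᵢ = 10.53 + 1.70 + 7.17 + 7.18 + 7.54 + 4.95 + 6 = 45.07.
Posterior ∝ μ^2e^(−2μ) · μ^7e^(−45.07μ) = μ^9e^(−47.07μ), i.e. Gamma(10, 47.07).
Mode = (a−1)/b = 9/47.07 ≈ 0.1912.

μ̂_MAP = 0.1912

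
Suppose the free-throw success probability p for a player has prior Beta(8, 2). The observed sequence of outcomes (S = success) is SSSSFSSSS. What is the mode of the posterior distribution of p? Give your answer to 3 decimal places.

p̂_MAP = 0.882

Prior: Beta(8, 2).
Data: 8 successes in 9 trials (from the sequence). The binomial likelihood contributes p^8(1−p)^1, so the posterior is Beta(8+8, 2+1) = Beta(16, 3).
For Beta(a, b) with a, b > 1 the mode is (a−1)/(a+b−2) = 15/17 ≈ 0.882.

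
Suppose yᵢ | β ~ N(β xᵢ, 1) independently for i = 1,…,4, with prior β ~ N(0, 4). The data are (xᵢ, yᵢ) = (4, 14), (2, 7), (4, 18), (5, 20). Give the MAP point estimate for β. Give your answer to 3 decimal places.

log p(β | y) = −Σ(yᵢ − βxᵢ)²/(2·1) − β²/(2·4) + const.
Setting the derivative to zero: Σxᵢ(yᵢ − βxᵢ)/1 − β/4 = 0, so β = Σxᵢyᵢ / (Σxᵢ² + σ²/τ²).
Σxᵢyᵢ = 4·14 + 2·7 + 4·18 + 5·20 = 242; Σxᵢ² = 61; σ²/τ² = 0.25.
β̂_MAP = 242 / (61 + 0.25) = 242/61.25 ≈ 3.951.

β̂_MAP = 3.951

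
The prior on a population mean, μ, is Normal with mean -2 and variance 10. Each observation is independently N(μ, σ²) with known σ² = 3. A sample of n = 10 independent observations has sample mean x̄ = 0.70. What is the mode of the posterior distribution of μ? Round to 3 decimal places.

n = 10, x̄ = 0.70.
For a Normal prior and Normal likelihood with known variance, the posterior is Normal; its mode equals its mean, the precision-weighted average.
Prior precision 1/σ₀² = 1/10 = 0.1; data precision n/σ² = 10/3.
μ̂ = (0.1·(-2) + (10/3)·0.7) / (0.1 + 10/3) = (32/15)/(103/30) = 64/103 ≈ 0.621.

μ̂_MAP = 0.621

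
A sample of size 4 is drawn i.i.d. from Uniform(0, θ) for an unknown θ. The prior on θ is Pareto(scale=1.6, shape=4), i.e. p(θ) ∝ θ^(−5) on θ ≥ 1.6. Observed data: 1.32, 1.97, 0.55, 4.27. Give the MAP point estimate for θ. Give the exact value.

θ̂_MAP = 4.27

The Uniform(0, θ) likelihood is θ^(−n) for θ ≥ max(xᵢ), zero otherwise. Here max(xᵢ) = 4.27.
Posterior ∝ θ^(−5) · θ^(−4) = θ^(−9) on θ ≥ max(1.6, 4.27) = 4.27.
This density is strictly decreasing in θ, so the posterior mode lies at the lower boundary of the support.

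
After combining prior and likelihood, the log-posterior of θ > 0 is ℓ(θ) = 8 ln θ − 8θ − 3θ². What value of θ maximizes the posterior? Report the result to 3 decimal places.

ℓ'(θ) = 8/θ − 8 − 6θ. Setting this to zero and multiplying by θ: 6θ² + 8θ − 8 = 0.
θ = (−8 + √(8² + 4·6·8)) / (2·6) = (−8 + √256) / 12 = (−8 + 16)/12 = 2/3.
ℓ''(θ) = −8/θ² − 6 < 0, confirming a maximum.

θ̂_MAP = 0.667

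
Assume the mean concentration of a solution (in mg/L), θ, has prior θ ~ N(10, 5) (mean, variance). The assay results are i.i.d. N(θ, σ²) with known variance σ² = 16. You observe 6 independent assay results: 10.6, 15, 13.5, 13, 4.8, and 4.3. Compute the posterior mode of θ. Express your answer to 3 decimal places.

n = 6; x̄ = (10.6 + 15 + 13.5 + 13 + 4.8 + 4.3)/6 = 61.2/6 = 10.2.
For a Normal prior and Normal likelihood with known variance, the posterior is Normal; its mode equals its mean, the precision-weighted average.
Prior precision 1/σ₀² = 1/5 = 0.2; data precision n/σ² = 6/16 = 0.375.
θ̂ = (0.2·10 + 0.375·10.2) / (0.2 + 0.375) = 5.825/0.575 = 233/23 ≈ 10.130.

θ̂_MAP = 10.130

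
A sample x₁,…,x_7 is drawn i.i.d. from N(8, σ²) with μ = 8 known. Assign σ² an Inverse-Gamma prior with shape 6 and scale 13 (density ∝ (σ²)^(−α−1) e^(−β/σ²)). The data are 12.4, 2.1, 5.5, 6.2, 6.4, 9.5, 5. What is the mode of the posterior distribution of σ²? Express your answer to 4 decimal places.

σ̂²_MAP = 4.9271

Sum of squared deviations about the known mean: SS = (12.4−8)² + (2.1−8)² + (5.5−8)² + (6.2−8)² + (6.4−8)² + (9.5−8)² + (5−8)² = 77.47.
The Normal likelihood contributes (σ²)^(−n/2) exp(−SS/(2σ²)), so the posterior is Inverse-Gamma(α + n/2, β + SS/2) = Inverse-Gamma(9.5, 51.735).
The mode of Inverse-Gamma(a, b) is b/(a+1) = 51.735/10.5 ≈ 4.9271.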